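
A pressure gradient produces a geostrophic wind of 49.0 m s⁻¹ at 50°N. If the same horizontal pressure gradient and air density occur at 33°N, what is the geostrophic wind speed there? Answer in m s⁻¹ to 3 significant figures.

68.9 m s⁻¹

With the same pressure gradient and density, V_g ∝ 1/f ∝ 1/sin φ.
V₂ = V₁ · sin φ₁ / sin φ₂ = 49.0 × sin 50° / sin 33°
V₂ = 49.0 × 0.7660/0.5446 = 68.9 m s⁻¹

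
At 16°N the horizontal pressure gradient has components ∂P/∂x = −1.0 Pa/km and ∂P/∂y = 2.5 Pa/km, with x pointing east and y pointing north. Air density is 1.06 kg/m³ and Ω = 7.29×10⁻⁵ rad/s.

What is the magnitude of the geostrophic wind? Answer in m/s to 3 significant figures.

Coriolis parameter at 16°N:
f = 2Ω sin φ = 2 × 7.29×10⁻⁵ × sin 16° = 4.02×10⁻⁵ s⁻¹
Component geostrophic relations (x east, y north):
u_g = −(1/(fρ)) ∂P/∂y,  v_g = (1/(fρ)) ∂P/∂x
u_g = −(2.5×10⁻³)/(4.02×10⁻⁵ × 1.06) = −58.7 m/s;  v_g = (−1.0×10⁻³)/(4.02×10⁻⁵ × 1.06) = −23.5 m/s
|V_g| = √(u_g² + v_g²) = 63.2 m/s

63.2 m/s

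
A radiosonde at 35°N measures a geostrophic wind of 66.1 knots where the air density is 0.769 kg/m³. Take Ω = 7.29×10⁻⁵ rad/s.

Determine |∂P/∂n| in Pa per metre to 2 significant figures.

Coriolis parameter at 35°N:
f = 2Ω sin φ = 2 × 7.29×10⁻⁵ × sin 35° = 8.36×10⁻⁵ s⁻¹
Wind speed in SI: 66.1 knots = 34.0 m/s
Geostrophic balance rearranged: |∂P/∂n| = f ρ V_g
|∂P/∂n| = 8.36×10⁻⁵ × 0.769 × 34.0 = 2.19×10⁻³ Pa/m

2.2×10⁻³ Pa/m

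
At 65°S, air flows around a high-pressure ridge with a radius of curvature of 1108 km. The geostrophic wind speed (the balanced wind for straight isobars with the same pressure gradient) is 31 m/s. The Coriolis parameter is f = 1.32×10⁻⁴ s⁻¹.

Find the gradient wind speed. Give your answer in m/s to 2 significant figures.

45 m/s

Around a high, pressure-gradient force acts outward with centrifugal, so Coriolis balances both:
fV = (1/ρ)|∂P/∂n| + V²/R  →  V² − fR·V + fR·V_g = 0
With fR = 1.32×10⁻⁴ × 1108×10³ m = 146 m/s:
V = [fR − √((fR)² − 4 fR V_g)]/2 = [146 − √(146² − 4×146×31)]/2 = 44.6 m/s
Supergeostrophic (V > V_g = 31 m/s), as expected around a high.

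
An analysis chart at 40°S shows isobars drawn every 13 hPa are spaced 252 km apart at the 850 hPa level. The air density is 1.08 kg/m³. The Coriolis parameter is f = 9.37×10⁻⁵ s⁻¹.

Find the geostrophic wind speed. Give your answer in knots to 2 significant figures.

99 knots

Pressure gradient: |∂P/∂n| = 1300 Pa / 252000 m = 5.16×10⁻³ Pa/m
Geostrophic balance (pressure-gradient force = Coriolis force):
V_g = (1/(fρ)) |∂P/∂n| = 5.16×10⁻³ / (9.37×10⁻⁵ × 1.08) = 51.0 m/s
Converting: 51.0 m/s × 1.944 = 99 knots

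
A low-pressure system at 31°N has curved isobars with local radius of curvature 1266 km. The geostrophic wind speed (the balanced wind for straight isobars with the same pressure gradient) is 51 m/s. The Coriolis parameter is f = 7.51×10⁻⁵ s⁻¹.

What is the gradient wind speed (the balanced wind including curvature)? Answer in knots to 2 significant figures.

71 knots

Around a low, centrifugal force acts outward with Coriolis, so pressure-gradient force balances both:
(1/ρ)|∂P/∂n| = fV + V²/R  →  V² + fR·V − fR·V_g = 0
With fR = 7.51×10⁻⁵ × 1266×10³ m = 95.1 m/s:
V = [−fR + √((fR)² + 4 fR V_g)]/2 = [−95.1 + √(95.1² + 4×95.1×51)]/2 = 36.8 m/s
Subgeostrophic (V < V_g = 51 m/s), as expected around a low.
Converting: 36.8 m/s × 1.944 = 71 knots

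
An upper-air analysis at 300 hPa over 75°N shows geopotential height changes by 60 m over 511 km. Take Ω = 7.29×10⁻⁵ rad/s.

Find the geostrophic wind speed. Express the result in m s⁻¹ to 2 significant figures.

Coriolis parameter at 75°N:
f = 2Ω sin φ = 2 × 7.29×10⁻⁵ × sin 75° = 1.41×10⁻⁴ s⁻¹
Height gradient: |∂Z/∂n| = 60 m / 511000 m = 1.17×10⁻⁴
On a pressure surface, geostrophic balance gives V_g = (g/f)|∂Z/∂n|:
V_g = 9.81 × 1.17×10⁻⁴ / 1.41×10⁻⁴ = 8.18 m/s

8.2 m s⁻¹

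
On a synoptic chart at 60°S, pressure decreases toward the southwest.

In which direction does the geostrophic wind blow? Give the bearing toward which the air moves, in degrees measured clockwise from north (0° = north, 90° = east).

The pressure-gradient force points toward the southwest (bearing 225°).
Geostrophic balance: in the Southern Hemisphere the Coriolis force deflects motion to the left, so the geostrophic wind blows 90° to the left of the pressure-gradient force (low pressure on the right).
Rotating 225° by 90° counterclockwise gives 135° — the wind blows toward the southeast.

135°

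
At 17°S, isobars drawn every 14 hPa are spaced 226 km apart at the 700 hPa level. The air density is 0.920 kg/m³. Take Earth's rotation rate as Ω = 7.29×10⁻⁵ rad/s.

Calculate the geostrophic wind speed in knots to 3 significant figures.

Coriolis parameter at 17°S:
f = 2Ω sin φ = 2 × 7.29×10⁻⁵ × sin 17° = 4.26×10⁻⁵ s⁻¹
Pressure gradient: |∂P/∂n| = 1400 Pa / 226000 m = 6.19×10⁻³ Pa/m
Geostrophic balance (pressure-gradient force = Coriolis force):
V_g = (1/(fρ)) |∂P/∂n| = 6.19×10⁻³ / (4.26×10⁻⁵ × 0.920) = 158 m/s
Converting: 158 m/s × 1.944 = 307 knots

307 knots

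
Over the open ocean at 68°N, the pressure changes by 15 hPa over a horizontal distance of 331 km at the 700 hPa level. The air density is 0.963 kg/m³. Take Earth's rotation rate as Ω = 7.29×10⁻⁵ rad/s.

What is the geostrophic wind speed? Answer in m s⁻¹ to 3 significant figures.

34.8 m s⁻¹

Coriolis parameter at 68°N:
f = 2Ω sin φ = 2 × 7.29×10⁻⁵ × sin 68° = 1.35×10⁻⁴ s⁻¹
Pressure gradient: |∂P/∂n| = 1500 Pa / 331000 m = 4.53×10⁻³ Pa/m
Geostrophic balance (pressure-gradient force = Coriolis force):
V_g = (1/(fρ)) |∂P/∂n| = 4.53×10⁻³ / (1.35×10⁻⁴ × 0.963) = 34.8 m/s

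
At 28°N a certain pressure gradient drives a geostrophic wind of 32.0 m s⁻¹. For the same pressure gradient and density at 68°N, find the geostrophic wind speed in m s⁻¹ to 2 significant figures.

16 m s⁻¹

With the same pressure gradient and density, V_g ∝ 1/f ∝ 1/sin φ.
V₂ = V₁ · sin φ₁ / sin φ₂ = 32.0 × sin 28° / sin 68°
V₂ = 32.0 × 0.4695/0.9272 = 16 m s⁻¹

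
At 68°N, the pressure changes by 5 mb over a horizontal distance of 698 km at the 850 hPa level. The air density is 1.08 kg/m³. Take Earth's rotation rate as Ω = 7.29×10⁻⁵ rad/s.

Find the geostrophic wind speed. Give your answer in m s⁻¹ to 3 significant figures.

4.91 m s⁻¹

Coriolis parameter at 68°N:
f = 2Ω sin φ = 2 × 7.29×10⁻⁵ × sin 68° = 1.35×10⁻⁴ s⁻¹
Pressure gradient: |∂P/∂n| = 500 Pa / 698000 m = 7.16×10⁻⁴ Pa/m
Geostrophic balance (pressure-gradient force = Coriolis force):
V_g = (1/(fρ)) |∂P/∂n| = 7.16×10⁻⁴ / (1.35×10⁻⁴ × 1.08) = 4.91 m/s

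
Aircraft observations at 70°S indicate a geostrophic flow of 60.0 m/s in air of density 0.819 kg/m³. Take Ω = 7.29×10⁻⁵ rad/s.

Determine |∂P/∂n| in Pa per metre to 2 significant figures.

Coriolis parameter at 70°S:
f = 2Ω sin φ = 2 × 7.29×10⁻⁵ × sin 70° = 1.37×10⁻⁴ s⁻¹
Geostrophic balance rearranged: |∂P/∂n| = f ρ V_g
|∂P/∂n| = 1.37×10⁻⁴ × 0.819 × 60.0 = 6.73×10⁻³ Pa/m

6.7×10⁻³ Pa/m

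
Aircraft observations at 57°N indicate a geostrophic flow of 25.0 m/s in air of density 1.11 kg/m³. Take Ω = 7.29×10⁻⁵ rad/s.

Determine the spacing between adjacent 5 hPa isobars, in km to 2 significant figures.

150 km

Coriolis parameter at 57°N:
f = 2Ω sin φ = 2 × 7.29×10⁻⁵ × sin 57° = 1.22×10⁻⁴ s⁻¹
Geostrophic balance rearranged: |∂P/∂n| = f ρ V_g
|∂P/∂n| = 1.22×10⁻⁴ × 1.11 × 25.0 = 3.39×10⁻³ Pa/m
Isobar spacing: Δn = ΔP/|∂P/∂n| = 500 Pa / 3.39×10⁻³ Pa/m = 147353 m ≈ 150 km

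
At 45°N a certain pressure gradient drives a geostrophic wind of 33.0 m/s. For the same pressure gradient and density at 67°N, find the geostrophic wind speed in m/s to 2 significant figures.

25 m/s

With the same pressure gradient and density, V_g ∝ 1/f ∝ 1/sin φ.
V₂ = V₁ · sin φ₁ / sin φ₂ = 33.0 × sin 45° / sin 67°
V₂ = 33.0 × 0.7071/0.9205 = 25 m/s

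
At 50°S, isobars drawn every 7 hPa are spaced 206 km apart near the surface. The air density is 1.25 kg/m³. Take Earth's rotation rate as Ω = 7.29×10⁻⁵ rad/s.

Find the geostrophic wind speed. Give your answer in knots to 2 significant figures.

Coriolis parameter at 50°S:
f = 2Ω sin φ = 2 × 7.29×10⁻⁵ × sin 50° = 1.12×10⁻⁴ s⁻¹
Pressure gradient: |∂P/∂n| = 700 Pa / 206000 m = 3.40×10⁻³ Pa/m
Geostrophic balance (pressure-gradient force = Coriolis force):
V_g = (1/(fρ)) |∂P/∂n| = 3.40×10⁻³ / (1.12×10⁻⁴ × 1.25) = 24.3 m/s
Converting: 24.3 m/s × 1.944 = 47 knots

47 knots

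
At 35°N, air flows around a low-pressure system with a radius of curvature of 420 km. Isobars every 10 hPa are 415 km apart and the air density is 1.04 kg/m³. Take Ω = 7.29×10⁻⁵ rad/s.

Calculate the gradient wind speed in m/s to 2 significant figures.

Coriolis parameter at 35°N:
f = 2Ω sin φ = 2 × 7.29×10⁻⁵ × sin 35° = 8.36×10⁻⁵ s⁻¹
Pressure gradient: |∂P/∂n| = 1000 Pa / 415000 m = 2.41×10⁻³ Pa/m
Geostrophic speed: V_g = |∂P/∂n|/(fρ) = 2.41×10⁻³/(8.36×10⁻⁵ × 1.04) = 27.7 m/s
Around a low, centrifugal force acts outward with Coriolis, so pressure-gradient force balances both:
(1/ρ)|∂P/∂n| = fV + V²/R  →  V² + fR·V − fR·V_g = 0
With fR = 8.36×10⁻⁵ × 420×10³ m = 35.1 m/s:
V = [−fR + √((fR)² + 4 fR V_g)]/2 = [−35.1 + √(35.1² + 4×35.1×27.7)]/2 = 18.2 m/s
Subgeostrophic (V < V_g = 27.7 m/s), as expected around a low.

18 m/s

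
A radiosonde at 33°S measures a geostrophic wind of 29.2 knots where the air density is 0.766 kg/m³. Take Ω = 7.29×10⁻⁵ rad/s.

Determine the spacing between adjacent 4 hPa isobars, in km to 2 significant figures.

Coriolis parameter at 33°S:
f = 2Ω sin φ = 2 × 7.29×10⁻⁵ × sin 33° = 7.94×10⁻⁵ s⁻¹
Wind speed in SI: 29.2 knots = 15.0 m/s
Geostrophic balance rearranged: |∂P/∂n| = f ρ V_g
|∂P/∂n| = 7.94×10⁻⁵ × 0.766 × 15.0 = 9.14×10⁻⁴ Pa/m
Isobar spacing: Δn = ΔP/|∂P/∂n| = 400 Pa / 9.14×10⁻⁴ Pa/m = 437768 m ≈ 440 km

440 km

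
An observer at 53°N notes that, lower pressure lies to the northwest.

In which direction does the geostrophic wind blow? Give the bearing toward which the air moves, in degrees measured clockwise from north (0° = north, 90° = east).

The pressure-gradient force points toward the northwest (bearing 315°).
Geostrophic balance: in the Northern Hemisphere the Coriolis force deflects motion to the right, so the geostrophic wind blows 90° to the right of the pressure-gradient force (low pressure on the left).
Rotating 315° by 90° clockwise gives 045° — the wind blows toward the northeast.

045°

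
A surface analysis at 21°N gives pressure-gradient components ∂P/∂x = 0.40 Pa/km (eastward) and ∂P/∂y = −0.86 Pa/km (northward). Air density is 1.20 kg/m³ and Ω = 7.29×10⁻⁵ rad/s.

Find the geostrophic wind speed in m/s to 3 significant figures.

Coriolis parameter at 21°N:
f = 2Ω sin φ = 2 × 7.29×10⁻⁵ × sin 21° = 5.23×10⁻⁵ s⁻¹
Component geostrophic relations (x east, y north):
u_g = −(1/(fρ)) ∂P/∂y,  v_g = (1/(fρ)) ∂P/∂x
u_g = −(−0.86×10⁻³)/(5.23×10⁻⁵ × 1.20) = 13.7 m/s;  v_g = (0.40×10⁻³)/(5.23×10⁻⁵ × 1.20) = 6.38 m/s
|V_g| = √(u_g² + v_g²) = 15.1 m/s

15.1 m/s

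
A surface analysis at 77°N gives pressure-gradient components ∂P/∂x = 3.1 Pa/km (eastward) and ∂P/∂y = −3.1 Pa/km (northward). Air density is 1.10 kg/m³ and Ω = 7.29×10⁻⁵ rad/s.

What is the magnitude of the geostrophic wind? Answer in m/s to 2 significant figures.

Coriolis parameter at 77°N:
f = 2Ω sin φ = 2 × 7.29×10⁻⁵ × sin 77° = 1.42×10⁻⁴ s⁻¹
Component geostrophic relations (x east, y north):
u_g = −(1/(fρ)) ∂P/∂y,  v_g = (1/(fρ)) ∂P/∂x
u_g = −(−3.1×10⁻³)/(1.42×10⁻⁴ × 1.10) = 19.8 m/s;  v_g = (3.1×10⁻³)/(1.42×10⁻⁴ × 1.10) = 19.8 m/s
|V_g| = √(u_g² + v_g²) = 28.1 m/s

28 m/s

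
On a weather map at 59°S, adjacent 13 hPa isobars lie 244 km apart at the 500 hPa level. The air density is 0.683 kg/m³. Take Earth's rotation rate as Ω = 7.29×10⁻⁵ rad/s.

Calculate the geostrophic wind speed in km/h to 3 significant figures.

Coriolis parameter at 59°S:
f = 2Ω sin φ = 2 × 7.29×10⁻⁵ × sin 59° = 1.25×10⁻⁴ s⁻¹
Pressure gradient: |∂P/∂n| = 1300 Pa / 244000 m = 5.33×10⁻³ Pa/m
Geostrophic balance (pressure-gradient force = Coriolis force):
V_g = (1/(fρ)) |∂P/∂n| = 5.33×10⁻³ / (1.25×10⁻⁴ × 0.683) = 62.4 m/s
Converting: 62.4 m/s × 3.6 = 225 km/h

225 km/h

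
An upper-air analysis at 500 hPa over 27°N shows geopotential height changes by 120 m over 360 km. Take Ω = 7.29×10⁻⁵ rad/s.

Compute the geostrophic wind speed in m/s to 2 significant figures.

Coriolis parameter at 27°N:
f = 2Ω sin φ = 2 × 7.29×10⁻⁵ × sin 27° = 6.62×10⁻⁵ s⁻¹
Height gradient: |∂Z/∂n| = 120 m / 360000 m = 3.33×10⁻⁴
On a pressure surface, geostrophic balance gives V_g = (g/f)|∂Z/∂n|:
V_g = 9.81 × 3.33×10⁻⁴ / 6.62×10⁻⁵ = 49.4 m/s

49 m/s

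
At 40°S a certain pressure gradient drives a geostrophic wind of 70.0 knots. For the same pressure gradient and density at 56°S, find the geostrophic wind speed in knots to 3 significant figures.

With the same pressure gradient and density, V_g ∝ 1/f ∝ 1/sin φ.
V₂ = V₁ · sin φ₁ / sin φ₂ = 70.0 × sin 40° / sin 56°
V₂ = 70.0 × 0.6428/0.8290 = 54.3 knots

54.3 knots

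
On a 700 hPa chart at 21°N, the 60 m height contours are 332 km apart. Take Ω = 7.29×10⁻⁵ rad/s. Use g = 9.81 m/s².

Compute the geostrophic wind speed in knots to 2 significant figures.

66 knots

Coriolis parameter at 21°N:
f = 2Ω sin φ = 2 × 7.29×10⁻⁵ × sin 21° = 5.23×10⁻⁵ s⁻¹
Height gradient: |∂Z/∂n| = 60 m / 332000 m = 1.81×10⁻⁴
On a pressure surface, geostrophic balance gives V_g = (g/f)|∂Z/∂n|:
V_g = 9.81 × 1.81×10⁻⁴ / 5.23×10⁻⁵ = 33.9 m/s
Converting: 33.9 m/s × 1.944 = 66 knots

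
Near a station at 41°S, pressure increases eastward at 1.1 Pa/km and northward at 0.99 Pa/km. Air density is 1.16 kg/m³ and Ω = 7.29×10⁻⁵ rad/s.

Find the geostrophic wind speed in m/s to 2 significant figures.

Coriolis parameter at 41°S:
f = 2Ω sin φ = 2 × 7.29×10⁻⁵ × sin 41° = 9.57×10⁻⁵ s⁻¹
In the Southern Hemisphere f is negative: f = −9.57×10⁻⁵ s⁻¹.
Component geostrophic relations (x east, y north):
u_g = −(1/(fρ)) ∂P/∂y,  v_g = (1/(fρ)) ∂P/∂x
u_g = −(0.99×10⁻³)/(−9.57×10⁻⁵ × 1.16) = 8.92 m/s;  v_g = (1.1×10⁻³)/(−9.57×10⁻⁵ × 1.16) = −9.91 m/s
|V_g| = √(u_g² + v_g²) = 13.3 m/s

13 m/s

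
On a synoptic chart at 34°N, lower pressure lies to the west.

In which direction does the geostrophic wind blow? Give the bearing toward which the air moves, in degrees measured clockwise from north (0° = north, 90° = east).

The pressure-gradient force points toward the west (bearing 270°).
Geostrophic balance: in the Northern Hemisphere the Coriolis force deflects motion to the right, so the geostrophic wind blows 90° to the right of the pressure-gradient force (low pressure on the left).
Rotating 270° by 90° clockwise gives 000° — the wind blows toward the north.

000°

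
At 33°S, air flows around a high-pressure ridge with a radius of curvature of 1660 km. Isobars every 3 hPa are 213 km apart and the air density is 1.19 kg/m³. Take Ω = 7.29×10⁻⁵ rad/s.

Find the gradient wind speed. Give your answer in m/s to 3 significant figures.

17.1 m/s

Coriolis parameter at 33°S:
f = 2Ω sin φ = 2 × 7.29×10⁻⁵ × sin 33° = 7.94×10⁻⁵ s⁻¹
Pressure gradient: |∂P/∂n| = 300 Pa / 213000 m = 1.41×10⁻³ Pa/m
Geostrophic speed: V_g = |∂P/∂n|/(fρ) = 1.41×10⁻³/(7.94×10⁻⁵ × 1.19) = 14.9 m/s
Around a high, pressure-gradient force acts outward with centrifugal, so Coriolis balances both:
fV = (1/ρ)|∂P/∂n| + V²/R  →  V² − fR·V + fR·V_g = 0
With fR = 7.94×10⁻⁵ × 1660×10³ m = 132 m/s:
V = [fR − √((fR)² − 4 fR V_g)]/2 = [132 − √(132² − 4×132×14.9)]/2 = 17.1 m/s
Supergeostrophic (V > V_g = 14.9 m/s), as expected around a high.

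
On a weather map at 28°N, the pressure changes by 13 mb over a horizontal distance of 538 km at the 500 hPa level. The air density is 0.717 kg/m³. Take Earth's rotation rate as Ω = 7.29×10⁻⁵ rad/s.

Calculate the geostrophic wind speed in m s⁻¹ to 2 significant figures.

Coriolis parameter at 28°N:
f = 2Ω sin φ = 2 × 7.29×10⁻⁵ × sin 28° = 6.84×10⁻⁵ s⁻¹
Pressure gradient: |∂P/∂n| = 1300 Pa / 538000 m = 2.42×10⁻³ Pa/m
Geostrophic balance (pressure-gradient force = Coriolis force):
V_g = (1/(fρ)) |∂P/∂n| = 2.42×10⁻³ / (6.84×10⁻⁵ × 0.717) = 49.2 m/s

49 m s⁻¹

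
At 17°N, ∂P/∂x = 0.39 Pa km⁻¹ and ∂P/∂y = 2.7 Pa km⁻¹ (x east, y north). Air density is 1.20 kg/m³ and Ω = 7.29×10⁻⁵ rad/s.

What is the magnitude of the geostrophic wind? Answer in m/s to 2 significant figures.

Coriolis parameter at 17°N:
f = 2Ω sin φ = 2 × 7.29×10⁻⁵ × sin 17° = 4.26×10⁻⁵ s⁻¹
Component geostrophic relations (x east, y north):
u_g = −(1/(fρ)) ∂P/∂y,  v_g = (1/(fρ)) ∂P/∂x
u_g = −(2.7×10⁻³)/(4.26×10⁻⁵ × 1.20) = −52.8 m/s;  v_g = (0.39×10⁻³)/(4.26×10⁻⁵ × 1.20) = 7.62 m/s
|V_g| = √(u_g² + v_g²) = 53.3 m/s

53 m/s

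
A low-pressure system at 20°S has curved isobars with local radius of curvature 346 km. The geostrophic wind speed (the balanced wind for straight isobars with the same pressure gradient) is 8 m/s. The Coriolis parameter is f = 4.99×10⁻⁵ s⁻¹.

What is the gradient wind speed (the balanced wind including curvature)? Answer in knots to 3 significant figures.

Around a low, centrifugal force acts outward with Coriolis, so pressure-gradient force balances both:
(1/ρ)|∂P/∂n| = fV + V²/R  →  V² + fR·V − fR·V_g = 0
With fR = 4.99×10⁻⁵ × 346×10³ m = 17.3 m/s:
V = [−fR + √((fR)² + 4 fR V_g)]/2 = [−17.3 + √(17.3² + 4×17.3×8)]/2 = 5.95 m/s
Subgeostrophic (V < V_g = 8 m/s), as expected around a low.
Converting: 5.95 m/s × 1.944 = 11.6 knots

11.6 knots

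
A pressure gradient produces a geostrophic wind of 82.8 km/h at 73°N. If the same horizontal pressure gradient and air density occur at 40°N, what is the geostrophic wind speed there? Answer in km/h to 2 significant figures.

With the same pressure gradient and density, V_g ∝ 1/f ∝ 1/sin φ.
V₂ = V₁ · sin φ₁ / sin φ₂ = 82.8 × sin 73° / sin 40°
V₂ = 82.8 × 0.9563/0.6428 = 120 km/h

120 km/h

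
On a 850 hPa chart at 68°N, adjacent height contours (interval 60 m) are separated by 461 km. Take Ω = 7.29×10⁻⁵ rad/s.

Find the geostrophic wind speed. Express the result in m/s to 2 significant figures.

Coriolis parameter at 68°N:
f = 2Ω sin φ = 2 × 7.29×10⁻⁵ × sin 68° = 1.35×10⁻⁴ s⁻¹
Height gradient: |∂Z/∂n| = 60 m / 461000 m = 1.30×10⁻⁴
On a pressure surface, geostrophic balance gives V_g = (g/f)|∂Z/∂n|:
V_g = 9.81 × 1.30×10⁻⁴ / 1.35×10⁻⁴ = 9.44 m/s

9.4 m/s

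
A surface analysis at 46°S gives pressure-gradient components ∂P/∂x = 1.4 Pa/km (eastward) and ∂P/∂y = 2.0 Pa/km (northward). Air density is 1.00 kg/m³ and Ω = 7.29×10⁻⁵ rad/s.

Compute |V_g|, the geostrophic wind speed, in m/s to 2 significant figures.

23 m/s

Coriolis parameter at 46°S:
f = 2Ω sin φ = 2 × 7.29×10⁻⁵ × sin 46° = 1.05×10⁻⁴ s⁻¹
In the Southern Hemisphere f is negative: f = −1.05×10⁻⁴ s⁻¹.
Component geostrophic relations (x east, y north):
u_g = −(1/(fρ)) ∂P/∂y,  v_g = (1/(fρ)) ∂P/∂x
u_g = −(2.0×10⁻³)/(−1.05×10⁻⁴ × 1.00) = 19.1 m/s;  v_g = (1.4×10⁻³)/(−1.05×10⁻⁴ × 1.00) = −13.3 m/s
|V_g| = √(u_g² + v_g²) = 23.3 m/s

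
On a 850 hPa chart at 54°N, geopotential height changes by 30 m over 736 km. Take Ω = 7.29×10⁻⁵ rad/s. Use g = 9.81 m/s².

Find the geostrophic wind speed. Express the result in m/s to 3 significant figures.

3.39 m/s

Coriolis parameter at 54°N:
f = 2Ω sin φ = 2 × 7.29×10⁻⁵ × sin 54° = 1.18×10⁻⁴ s⁻¹
Height gradient: |∂Z/∂n| = 30 m / 736000 m = 4.08×10⁻⁵
On a pressure surface, geostrophic balance gives V_g = (g/f)|∂Z/∂n|:
V_g = 9.81 × 4.08×10⁻⁵ / 1.18×10⁻⁴ = 3.39 m/s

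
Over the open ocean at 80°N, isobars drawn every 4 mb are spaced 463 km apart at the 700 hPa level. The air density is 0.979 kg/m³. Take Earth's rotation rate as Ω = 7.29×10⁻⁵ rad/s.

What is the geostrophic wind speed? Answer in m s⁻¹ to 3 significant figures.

6.15 m s⁻¹

Coriolis parameter at 80°N:
f = 2Ω sin φ = 2 × 7.29×10⁻⁵ × sin 80° = 1.44×10⁻⁴ s⁻¹
Pressure gradient: |∂P/∂n| = 400 Pa / 463000 m = 8.64×10⁻⁴ Pa/m
Geostrophic balance (pressure-gradient force = Coriolis force):
V_g = (1/(fρ)) |∂P/∂n| = 8.64×10⁻⁴ / (1.44×10⁻⁴ × 0.979) = 6.15 m/s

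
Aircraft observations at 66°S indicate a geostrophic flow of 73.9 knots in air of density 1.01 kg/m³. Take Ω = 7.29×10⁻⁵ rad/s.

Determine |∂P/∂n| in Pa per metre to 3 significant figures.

5.11×10⁻³ Pa/m

Coriolis parameter at 66°S:
f = 2Ω sin φ = 2 × 7.29×10⁻⁵ × sin 66° = 1.33×10⁻⁴ s⁻¹
Wind speed in SI: 73.9 knots = 38.0 m/s
Geostrophic balance rearranged: |∂P/∂n| = f ρ V_g
|∂P/∂n| = 1.33×10⁻⁴ × 1.01 × 38.0 = 5.11×10⁻³ Pa/m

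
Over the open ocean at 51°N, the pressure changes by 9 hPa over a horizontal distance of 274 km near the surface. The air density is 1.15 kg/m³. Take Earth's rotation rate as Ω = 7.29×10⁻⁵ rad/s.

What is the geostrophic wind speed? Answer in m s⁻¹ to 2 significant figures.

25 m s⁻¹

Coriolis parameter at 51°N:
f = 2Ω sin φ = 2 × 7.29×10⁻⁵ × sin 51° = 1.13×10⁻⁴ s⁻¹
Pressure gradient: |∂P/∂n| = 900 Pa / 274000 m = 3.28×10⁻³ Pa/m
Geostrophic balance (pressure-gradient force = Coriolis force):
V_g = (1/(fρ)) |∂P/∂n| = 3.28×10⁻³ / (1.13×10⁻⁴ × 1.15) = 25.2 m/s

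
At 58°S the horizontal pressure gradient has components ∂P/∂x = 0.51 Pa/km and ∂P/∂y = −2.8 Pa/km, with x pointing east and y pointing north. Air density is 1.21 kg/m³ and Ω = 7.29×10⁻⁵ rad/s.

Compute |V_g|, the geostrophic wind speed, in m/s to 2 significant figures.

Coriolis parameter at 58°S:
f = 2Ω sin φ = 2 × 7.29×10⁻⁵ × sin 58° = 1.24×10⁻⁴ s⁻¹
In the Southern Hemisphere f is negative: f = −1.24×10⁻⁴ s⁻¹.
Component geostrophic relations (x east, y north):
u_g = −(1/(fρ)) ∂P/∂y,  v_g = (1/(fρ)) ∂P/∂x
u_g = −(−2.8×10⁻³)/(−1.24×10⁻⁴ × 1.21) = −18.7 m/s;  v_g = (0.51×10⁻³)/(−1.24×10⁻⁴ × 1.21) = −3.41 m/s
|V_g| = √(u_g² + v_g²) = 19.0 m/s

19 m/s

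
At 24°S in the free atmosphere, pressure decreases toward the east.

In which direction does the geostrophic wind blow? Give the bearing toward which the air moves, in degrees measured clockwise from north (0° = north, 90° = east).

000°

The pressure-gradient force points toward the east (bearing 090°).
Geostrophic balance: in the Southern Hemisphere the Coriolis force deflects motion to the left, so the geostrophic wind blows 90° to the left of the pressure-gradient force (low pressure on the right).
Rotating 090° by 90° counterclockwise gives 000° — the wind blows toward the north.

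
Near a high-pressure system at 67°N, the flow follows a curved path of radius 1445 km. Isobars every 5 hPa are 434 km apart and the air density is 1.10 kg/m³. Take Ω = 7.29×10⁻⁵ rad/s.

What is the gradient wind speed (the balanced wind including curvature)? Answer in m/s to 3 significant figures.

Coriolis parameter at 67°N:
f = 2Ω sin φ = 2 × 7.29×10⁻⁵ × sin 67° = 1.34×10⁻⁴ s⁻¹
Pressure gradient: |∂P/∂n| = 500 Pa / 434000 m = 1.15×10⁻³ Pa/m
Geostrophic speed: V_g = |∂P/∂n|/(fρ) = 1.15×10⁻³/(1.34×10⁻⁴ × 1.10) = 7.80 m/s
Around a high, pressure-gradient force acts outward with centrifugal, so Coriolis balances both:
fV = (1/ρ)|∂P/∂n| + V²/R  →  V² − fR·V + fR·V_g = 0
With fR = 1.34×10⁻⁴ × 1445×10³ m = 194 m/s:
V = [fR − √((fR)² − 4 fR V_g)]/2 = [194 − √(194² − 4×194×7.8)]/2 = 8.15 m/s
Supergeostrophic (V > V_g = 7.8 m/s), as expected around a high.

8.15 m/s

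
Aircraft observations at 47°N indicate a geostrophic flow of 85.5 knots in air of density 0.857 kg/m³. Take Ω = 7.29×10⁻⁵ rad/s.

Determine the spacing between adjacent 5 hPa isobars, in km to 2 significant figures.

120 km

Coriolis parameter at 47°N:
f = 2Ω sin φ = 2 × 7.29×10⁻⁵ × sin 47° = 1.07×10⁻⁴ s⁻¹
Wind speed in SI: 85.5 knots = 44.0 m/s
Geostrophic balance rearranged: |∂P/∂n| = f ρ V_g
|∂P/∂n| = 1.07×10⁻⁴ × 0.857 × 44.0 = 4.02×10⁻³ Pa/m
Isobar spacing: Δn = ΔP/|∂P/∂n| = 500 Pa / 4.02×10⁻³ Pa/m = 124394 m ≈ 120 km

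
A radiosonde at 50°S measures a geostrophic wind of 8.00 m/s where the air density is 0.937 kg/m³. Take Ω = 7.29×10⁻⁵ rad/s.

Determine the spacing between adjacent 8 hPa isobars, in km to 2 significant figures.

960 km

Coriolis parameter at 50°S:
f = 2Ω sin φ = 2 × 7.29×10⁻⁵ × sin 50° = 1.12×10⁻⁴ s⁻¹
Geostrophic balance rearranged: |∂P/∂n| = f ρ V_g
|∂P/∂n| = 1.12×10⁻⁴ × 0.937 × 8.00 = 8.37×10⁻⁴ Pa/m
Isobar spacing: Δn = ΔP/|∂P/∂n| = 800 Pa / 8.37×10⁻⁴ Pa/m = 955540 m ≈ 960 km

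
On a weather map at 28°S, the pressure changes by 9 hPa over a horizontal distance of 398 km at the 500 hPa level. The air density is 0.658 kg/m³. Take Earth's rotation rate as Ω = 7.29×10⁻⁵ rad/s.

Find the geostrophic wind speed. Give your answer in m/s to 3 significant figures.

Coriolis parameter at 28°S:
f = 2Ω sin φ = 2 × 7.29×10⁻⁵ × sin 28° = 6.84×10⁻⁵ s⁻¹
Pressure gradient: |∂P/∂n| = 900 Pa / 398000 m = 2.26×10⁻³ Pa/m
Geostrophic balance (pressure-gradient force = Coriolis force):
V_g = (1/(fρ)) |∂P/∂n| = 2.26×10⁻³ / (6.84×10⁻⁵ × 0.658) = 50.2 m/s

50.2 m/s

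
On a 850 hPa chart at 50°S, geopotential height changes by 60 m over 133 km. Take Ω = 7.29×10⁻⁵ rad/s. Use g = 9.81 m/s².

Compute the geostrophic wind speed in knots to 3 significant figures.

Coriolis parameter at 50°S:
f = 2Ω sin φ = 2 × 7.29×10⁻⁵ × sin 50° = 1.12×10⁻⁴ s⁻¹
Height gradient: |∂Z/∂n| = 60 m / 133000 m = 4.51×10⁻⁴
On a pressure surface, geostrophic balance gives V_g = (g/f)|∂Z/∂n|:
V_g = 9.81 × 4.51×10⁻⁴ / 1.12×10⁻⁴ = 39.6 m/s
Converting: 39.6 m/s × 1.944 = 77.0 knots

77.0 knots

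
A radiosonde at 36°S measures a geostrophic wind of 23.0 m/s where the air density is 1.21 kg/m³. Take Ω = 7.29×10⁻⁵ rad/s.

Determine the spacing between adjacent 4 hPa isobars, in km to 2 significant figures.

170 km

Coriolis parameter at 36°S:
f = 2Ω sin φ = 2 × 7.29×10⁻⁵ × sin 36° = 8.57×10⁻⁵ s⁻¹
Geostrophic balance rearranged: |∂P/∂n| = f ρ V_g
|∂P/∂n| = 8.57×10⁻⁵ × 1.21 × 23.0 = 2.39×10⁻³ Pa/m
Isobar spacing: Δn = ΔP/|∂P/∂n| = 400 Pa / 2.39×10⁻³ Pa/m = 167714 m ≈ 170 km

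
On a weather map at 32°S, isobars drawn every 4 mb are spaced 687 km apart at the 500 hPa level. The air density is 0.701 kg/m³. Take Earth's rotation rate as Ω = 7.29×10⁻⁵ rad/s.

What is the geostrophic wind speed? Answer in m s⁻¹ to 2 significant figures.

Coriolis parameter at 32°S:
f = 2Ω sin φ = 2 × 7.29×10⁻⁵ × sin 32° = 7.73×10⁻⁵ s⁻¹
Pressure gradient: |∂P/∂n| = 400 Pa / 687000 m = 5.82×10⁻⁴ Pa/m
Geostrophic balance (pressure-gradient force = Coriolis force):
V_g = (1/(fρ)) |∂P/∂n| = 5.82×10⁻⁴ / (7.73×10⁻⁵ × 0.701) = 10.8 m/s

11 m s⁻¹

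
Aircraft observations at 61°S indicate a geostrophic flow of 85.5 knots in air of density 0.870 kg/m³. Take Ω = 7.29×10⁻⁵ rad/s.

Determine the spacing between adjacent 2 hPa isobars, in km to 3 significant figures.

41.0 km

Coriolis parameter at 61°S:
f = 2Ω sin φ = 2 × 7.29×10⁻⁵ × sin 61° = 1.28×10⁻⁴ s⁻¹
Wind speed in SI: 85.5 knots = 44.0 m/s
Geostrophic balance rearranged: |∂P/∂n| = f ρ V_g
|∂P/∂n| = 1.28×10⁻⁴ × 0.870 × 44.0 = 4.88×10⁻³ Pa/m
Isobar spacing: Δn = ΔP/|∂P/∂n| = 200 Pa / 4.88×10⁻³ Pa/m = 40985 m ≈ 41.0 km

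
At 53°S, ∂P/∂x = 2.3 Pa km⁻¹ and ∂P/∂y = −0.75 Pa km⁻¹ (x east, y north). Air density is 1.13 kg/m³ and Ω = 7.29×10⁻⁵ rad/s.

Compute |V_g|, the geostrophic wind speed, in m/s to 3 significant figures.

18.4 m/s

Coriolis parameter at 53°S:
f = 2Ω sin φ = 2 × 7.29×10⁻⁵ × sin 53° = 1.16×10⁻⁴ s⁻¹
In the Southern Hemisphere f is negative: f = −1.16×10⁻⁴ s⁻¹.
Component geostrophic relations (x east, y north):
u_g = −(1/(fρ)) ∂P/∂y,  v_g = (1/(fρ)) ∂P/∂x
u_g = −(−0.75×10⁻³)/(−1.16×10⁻⁴ × 1.13) = −5.70 m/s;  v_g = (2.3×10⁻³)/(−1.16×10⁻⁴ × 1.13) = −17.5 m/s
|V_g| = √(u_g² + v_g²) = 18.4 m/s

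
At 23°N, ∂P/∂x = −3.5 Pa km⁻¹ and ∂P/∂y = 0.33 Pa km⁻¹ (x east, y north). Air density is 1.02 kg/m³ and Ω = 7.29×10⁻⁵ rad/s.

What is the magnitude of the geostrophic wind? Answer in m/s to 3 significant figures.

60.5 m/s

Coriolis parameter at 23°N:
f = 2Ω sin φ = 2 × 7.29×10⁻⁵ × sin 23° = 5.70×10⁻⁵ s⁻¹
Component geostrophic relations (x east, y north):
u_g = −(1/(fρ)) ∂P/∂y,  v_g = (1/(fρ)) ∂P/∂x
u_g = −(0.33×10⁻³)/(5.70×10⁻⁵ × 1.02) = −5.68 m/s;  v_g = (−3.5×10⁻³)/(5.70×10⁻⁵ × 1.02) = −60.2 m/s
|V_g| = √(u_g² + v_g²) = 60.5 m/s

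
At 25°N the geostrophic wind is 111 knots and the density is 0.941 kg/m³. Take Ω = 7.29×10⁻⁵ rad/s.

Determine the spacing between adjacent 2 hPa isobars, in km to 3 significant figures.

60.4 km

Coriolis parameter at 25°N:
f = 2Ω sin φ = 2 × 7.29×10⁻⁵ × sin 25° = 6.16×10⁻⁵ s⁻¹
Wind speed in SI: 111 knots = 57.1 m/s
Geostrophic balance rearranged: |∂P/∂n| = f ρ V_g
|∂P/∂n| = 6.16×10⁻⁵ × 0.941 × 57.1 = 3.31×10⁻³ Pa/m
Isobar spacing: Δn = ΔP/|∂P/∂n| = 200 Pa / 3.31×10⁻³ Pa/m = 60405 m ≈ 60.4 km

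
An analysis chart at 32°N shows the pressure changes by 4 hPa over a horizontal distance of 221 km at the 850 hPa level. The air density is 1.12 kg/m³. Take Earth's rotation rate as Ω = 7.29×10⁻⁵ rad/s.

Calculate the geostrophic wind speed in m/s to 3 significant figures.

20.9 m/s

Coriolis parameter at 32°N:
f = 2Ω sin φ = 2 × 7.29×10⁻⁵ × sin 32° = 7.73×10⁻⁵ s⁻¹
Pressure gradient: |∂P/∂n| = 400 Pa / 221000 m = 1.81×10⁻³ Pa/m
Geostrophic balance (pressure-gradient force = Coriolis force):
V_g = (1/(fρ)) |∂P/∂n| = 1.81×10⁻³ / (7.73×10⁻⁵ × 1.12) = 20.9 m/s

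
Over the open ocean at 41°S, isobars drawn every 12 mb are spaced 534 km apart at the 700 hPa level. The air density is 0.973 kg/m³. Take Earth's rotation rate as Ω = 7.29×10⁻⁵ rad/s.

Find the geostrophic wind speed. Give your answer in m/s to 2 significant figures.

24 m/s

Coriolis parameter at 41°S:
f = 2Ω sin φ = 2 × 7.29×10⁻⁵ × sin 41° = 9.57×10⁻⁵ s⁻¹
Pressure gradient: |∂P/∂n| = 1200 Pa / 534000 m = 2.25×10⁻³ Pa/m
Geostrophic balance (pressure-gradient force = Coriolis force):
V_g = (1/(fρ)) |∂P/∂n| = 2.25×10⁻³ / (9.57×10⁻⁵ × 0.973) = 24.1 m/s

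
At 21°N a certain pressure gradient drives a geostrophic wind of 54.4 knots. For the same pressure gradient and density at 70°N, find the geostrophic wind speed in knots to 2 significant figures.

21 knots

With the same pressure gradient and density, V_g ∝ 1/f ∝ 1/sin φ.
V₂ = V₁ · sin φ₁ / sin φ₂ = 54.4 × sin 21° / sin 70°
V₂ = 54.4 × 0.3584/0.9397 = 21 knots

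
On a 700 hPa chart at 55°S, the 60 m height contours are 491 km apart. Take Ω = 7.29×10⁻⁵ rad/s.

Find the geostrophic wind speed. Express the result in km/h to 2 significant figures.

Coriolis parameter at 55°S:
f = 2Ω sin φ = 2 × 7.29×10⁻⁵ × sin 55° = 1.19×10⁻⁴ s⁻¹
Height gradient: |∂Z/∂n| = 60 m / 491000 m = 1.22×10⁻⁴
On a pressure surface, geostrophic balance gives V_g = (g/f)|∂Z/∂n|:
V_g = 9.81 × 1.22×10⁻⁴ / 1.19×10⁻⁴ = 10.0 m/s
Converting: 10.0 m/s × 3.6 = 36 km/h

36 km/h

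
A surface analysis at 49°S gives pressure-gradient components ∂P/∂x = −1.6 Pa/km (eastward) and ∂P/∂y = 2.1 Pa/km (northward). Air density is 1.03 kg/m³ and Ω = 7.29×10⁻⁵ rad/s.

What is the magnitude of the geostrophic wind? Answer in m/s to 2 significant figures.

23 m/s

Coriolis parameter at 49°S:
f = 2Ω sin φ = 2 × 7.29×10⁻⁵ × sin 49° = 1.10×10⁻⁴ s⁻¹
In the Southern Hemisphere f is negative: f = −1.10×10⁻⁴ s⁻¹.
Component geostrophic relations (x east, y north):
u_g = −(1/(fρ)) ∂P/∂y,  v_g = (1/(fρ)) ∂P/∂x
u_g = −(2.1×10⁻³)/(−1.10×10⁻⁴ × 1.03) = 18.5 m/s;  v_g = (−1.6×10⁻³)/(−1.10×10⁻⁴ × 1.03) = 14.1 m/s
|V_g| = √(u_g² + v_g²) = 23.3 m/s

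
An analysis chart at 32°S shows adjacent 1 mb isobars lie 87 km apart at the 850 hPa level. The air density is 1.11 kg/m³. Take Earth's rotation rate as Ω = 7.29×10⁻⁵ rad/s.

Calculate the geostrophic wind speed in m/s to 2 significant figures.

Coriolis parameter at 32°S:
f = 2Ω sin φ = 2 × 7.29×10⁻⁵ × sin 32° = 7.73×10⁻⁵ s⁻¹
Pressure gradient: |∂P/∂n| = 100 Pa / 87000 m = 1.15×10⁻³ Pa/m
Geostrophic balance (pressure-gradient force = Coriolis force):
V_g = (1/(fρ)) |∂P/∂n| = 1.15×10⁻³ / (7.73×10⁻⁵ × 1.11) = 13.4 m/s

13 m/s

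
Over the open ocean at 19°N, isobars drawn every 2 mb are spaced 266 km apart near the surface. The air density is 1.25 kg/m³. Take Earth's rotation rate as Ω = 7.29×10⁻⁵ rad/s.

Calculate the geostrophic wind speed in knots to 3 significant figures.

Coriolis parameter at 19°N:
f = 2Ω sin φ = 2 × 7.29×10⁻⁵ × sin 19° = 4.75×10⁻⁵ s⁻¹
Pressure gradient: |∂P/∂n| = 200 Pa / 266000 m = 7.52×10⁻⁴ Pa/m
Geostrophic balance (pressure-gradient force = Coriolis force):
V_g = (1/(fρ)) |∂P/∂n| = 7.52×10⁻⁴ / (4.75×10⁻⁵ × 1.25) = 12.7 m/s
Converting: 12.7 m/s × 1.944 = 24.6 knots

24.6 knots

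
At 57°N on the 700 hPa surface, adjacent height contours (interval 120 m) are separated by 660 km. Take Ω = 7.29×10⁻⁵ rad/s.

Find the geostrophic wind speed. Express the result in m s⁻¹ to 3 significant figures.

Coriolis parameter at 57°N:
f = 2Ω sin φ = 2 × 7.29×10⁻⁵ × sin 57° = 1.22×10⁻⁴ s⁻¹
Height gradient: |∂Z/∂n| = 120 m / 660000 m = 1.82×10⁻⁴
On a pressure surface, geostrophic balance gives V_g = (g/f)|∂Z/∂n|:
V_g = 9.81 × 1.82×10⁻⁴ / 1.22×10⁻⁴ = 14.6 m/s

14.6 m s⁻¹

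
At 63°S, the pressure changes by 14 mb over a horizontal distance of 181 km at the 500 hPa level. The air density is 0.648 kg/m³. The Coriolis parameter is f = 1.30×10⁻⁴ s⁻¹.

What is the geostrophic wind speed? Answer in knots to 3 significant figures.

Pressure gradient: |∂P/∂n| = 1400 Pa / 181000 m = 7.73×10⁻³ Pa/m
Geostrophic balance (pressure-gradient force = Coriolis force):
V_g = (1/(fρ)) |∂P/∂n| = 7.73×10⁻³ / (1.30×10⁻⁴ × 0.648) = 91.8 m/s
Converting: 91.8 m/s × 1.944 = 178 knots

178 knots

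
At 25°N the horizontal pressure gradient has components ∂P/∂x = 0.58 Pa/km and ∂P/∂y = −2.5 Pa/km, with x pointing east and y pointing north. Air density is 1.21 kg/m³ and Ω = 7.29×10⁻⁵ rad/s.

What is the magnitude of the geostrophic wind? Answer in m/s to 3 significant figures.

Coriolis parameter at 25°N:
f = 2Ω sin φ = 2 × 7.29×10⁻⁵ × sin 25° = 6.16×10⁻⁵ s⁻¹
Component geostrophic relations (x east, y north):
u_g = −(1/(fρ)) ∂P/∂y,  v_g = (1/(fρ)) ∂P/∂x
u_g = −(−2.5×10⁻³)/(6.16×10⁻⁵ × 1.21) = 33.5 m/s;  v_g = (0.58×10⁻³)/(6.16×10⁻⁵ × 1.21) = 7.78 m/s
|V_g| = √(u_g² + v_g²) = 34.4 m/s

34.4 m/s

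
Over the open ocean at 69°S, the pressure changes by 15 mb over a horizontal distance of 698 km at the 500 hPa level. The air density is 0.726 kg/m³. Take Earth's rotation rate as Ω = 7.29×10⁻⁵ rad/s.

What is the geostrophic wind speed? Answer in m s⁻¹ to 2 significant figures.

Coriolis parameter at 69°S:
f = 2Ω sin φ = 2 × 7.29×10⁻⁵ × sin 69° = 1.36×10⁻⁴ s⁻¹
Pressure gradient: |∂P/∂n| = 1500 Pa / 698000 m = 2.15×10⁻³ Pa/m
Geostrophic balance (pressure-gradient force = Coriolis force):
V_g = (1/(fρ)) |∂P/∂n| = 2.15×10⁻³ / (1.36×10⁻⁴ × 0.726) = 21.7 m/s

22 m s⁻¹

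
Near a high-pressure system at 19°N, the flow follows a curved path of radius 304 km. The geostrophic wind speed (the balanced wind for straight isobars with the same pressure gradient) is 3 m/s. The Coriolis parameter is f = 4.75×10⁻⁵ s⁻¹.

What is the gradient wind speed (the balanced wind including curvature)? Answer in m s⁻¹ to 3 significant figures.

4.25 m s⁻¹

Around a high, pressure-gradient force acts outward with centrifugal, so Coriolis balances both:
fV = (1/ρ)|∂P/∂n| + V²/R  →  V² − fR·V + fR·V_g = 0
With fR = 4.75×10⁻⁵ × 304×10³ m = 14.4 m/s:
V = [fR − √((fR)² − 4 fR V_g)]/2 = [14.4 − √(14.4² − 4×14.4×3)]/2 = 4.25 m/s
Supergeostrophic (V > V_g = 3 m/s), as expected around a high.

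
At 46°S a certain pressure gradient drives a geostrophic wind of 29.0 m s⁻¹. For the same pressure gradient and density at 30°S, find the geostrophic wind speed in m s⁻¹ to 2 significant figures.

42 m s⁻¹

With the same pressure gradient and density, V_g ∝ 1/f ∝ 1/sin φ.
V₂ = V₁ · sin φ₁ / sin φ₂ = 29.0 × sin 46° / sin 30°
V₂ = 29.0 × 0.7193/0.5000 = 42 m s⁻¹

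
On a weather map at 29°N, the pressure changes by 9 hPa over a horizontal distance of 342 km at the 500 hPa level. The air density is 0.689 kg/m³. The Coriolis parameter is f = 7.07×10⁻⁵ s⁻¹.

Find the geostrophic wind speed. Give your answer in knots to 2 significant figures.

Pressure gradient: |∂P/∂n| = 900 Pa / 342000 m = 2.63×10⁻³ Pa/m
Geostrophic balance (pressure-gradient force = Coriolis force):
V_g = (1/(fρ)) |∂P/∂n| = 2.63×10⁻³ / (7.07×10⁻⁵ × 0.689) = 54.0 m/s
Converting: 54.0 m/s × 1.944 = 110 knots

110 knots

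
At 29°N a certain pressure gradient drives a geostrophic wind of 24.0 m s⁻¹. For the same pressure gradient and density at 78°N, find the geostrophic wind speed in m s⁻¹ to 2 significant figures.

12 m s⁻¹

With the same pressure gradient and density, V_g ∝ 1/f ∝ 1/sin φ.
V₂ = V₁ · sin φ₁ / sin φ₂ = 24.0 × sin 29° / sin 78°
V₂ = 24.0 × 0.4848/0.9781 = 12 m s⁻¹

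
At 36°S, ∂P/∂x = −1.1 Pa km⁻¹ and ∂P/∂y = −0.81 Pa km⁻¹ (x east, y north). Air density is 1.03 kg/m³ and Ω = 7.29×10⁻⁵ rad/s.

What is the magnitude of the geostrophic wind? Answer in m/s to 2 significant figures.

Coriolis parameter at 36°S:
f = 2Ω sin φ = 2 × 7.29×10⁻⁵ × sin 36° = 8.57×10⁻⁵ s⁻¹
In the Southern Hemisphere f is negative: f = −8.57×10⁻⁵ s⁻¹.
Component geostrophic relations (x east, y north):
u_g = −(1/(fρ)) ∂P/∂y,  v_g = (1/(fρ)) ∂P/∂x
u_g = −(−0.81×10⁻³)/(−8.57×10⁻⁵ × 1.03) = −9.18 m/s;  v_g = (−1.1×10⁻³)/(−8.57×10⁻⁵ × 1.03) = 12.5 m/s
|V_g| = √(u_g² + v_g²) = 15.5 m/s

15 m/s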